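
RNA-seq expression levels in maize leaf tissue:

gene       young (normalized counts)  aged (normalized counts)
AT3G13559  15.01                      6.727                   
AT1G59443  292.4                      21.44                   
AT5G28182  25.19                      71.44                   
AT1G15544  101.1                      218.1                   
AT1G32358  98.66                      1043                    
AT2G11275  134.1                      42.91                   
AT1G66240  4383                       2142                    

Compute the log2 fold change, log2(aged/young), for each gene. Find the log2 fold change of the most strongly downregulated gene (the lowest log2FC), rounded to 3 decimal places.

log2(6.727/15.01) = -1.158  (AT3G13559)
log2(21.44/292.4) = -3.770  (AT1G59443)
log2(71.44/25.19) = 1.504  (AT5G28182)
log2(218.1/101.1) = 1.109  (AT1G15544)
log2(1043/98.66) = 3.402  (AT1G32358)
log2(42.91/134.1) = -1.644  (AT2G11275)
log2(2142/4383) = -1.033  (AT1G66240)
AT1G59443 is most strongly downregulated.

-3.770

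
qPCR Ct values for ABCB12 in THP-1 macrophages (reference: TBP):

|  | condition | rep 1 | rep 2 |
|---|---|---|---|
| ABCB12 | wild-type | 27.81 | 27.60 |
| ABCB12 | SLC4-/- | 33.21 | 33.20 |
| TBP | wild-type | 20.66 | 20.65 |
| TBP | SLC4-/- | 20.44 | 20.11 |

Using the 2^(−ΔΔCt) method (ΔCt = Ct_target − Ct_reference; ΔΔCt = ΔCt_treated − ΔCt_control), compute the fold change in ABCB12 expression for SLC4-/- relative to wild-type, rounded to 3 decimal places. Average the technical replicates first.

Mean Ct: ABCB12 wild-type 27.705; ABCB12 SLC4-/- 33.205; TBP wild-type 20.655; TBP SLC4-/- 20.275
ΔCt(wild-type) = 27.705 − 20.655 = 7.050
ΔCt(SLC4-/-) = 33.205 − 20.275 = 12.930
ΔΔCt = 12.930 − 7.050 = 5.880
Fold change = 2^(−5.880) = 0.0170

0.017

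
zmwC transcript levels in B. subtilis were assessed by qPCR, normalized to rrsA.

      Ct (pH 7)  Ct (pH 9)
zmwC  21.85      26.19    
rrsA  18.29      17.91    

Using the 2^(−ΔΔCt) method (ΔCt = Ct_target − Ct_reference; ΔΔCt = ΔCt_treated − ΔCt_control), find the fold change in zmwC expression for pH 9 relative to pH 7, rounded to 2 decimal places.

ΔCt(pH 7) = 21.850 − 18.290 = 3.560
ΔCt(pH 9) = 26.190 − 17.910 = 8.280
ΔΔCt = 8.280 − 3.560 = 4.720
Fold change = 2^(−4.720) = 0.038

0.04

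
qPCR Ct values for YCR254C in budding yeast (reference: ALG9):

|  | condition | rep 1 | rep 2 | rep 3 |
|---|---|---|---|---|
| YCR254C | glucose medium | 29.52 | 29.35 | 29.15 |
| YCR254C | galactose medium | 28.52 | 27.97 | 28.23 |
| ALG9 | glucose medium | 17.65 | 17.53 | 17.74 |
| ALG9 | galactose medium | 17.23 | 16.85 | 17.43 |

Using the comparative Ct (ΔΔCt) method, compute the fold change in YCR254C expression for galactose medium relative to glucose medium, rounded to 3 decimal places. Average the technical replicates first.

1.548

Mean Ct: YCR254C glucose medium 29.340; YCR254C galactose medium 28.240; ALG9 glucose medium 17.640; ALG9 galactose medium 17.170
ΔCt(glucose medium) = 29.340 − 17.640 = 11.700
ΔCt(galactose medium) = 28.240 − 17.170 = 11.070
ΔΔCt = 11.070 − 11.700 = -0.630
Fold change = 2^(−(-0.630)) = 2^0.630 = 1.5476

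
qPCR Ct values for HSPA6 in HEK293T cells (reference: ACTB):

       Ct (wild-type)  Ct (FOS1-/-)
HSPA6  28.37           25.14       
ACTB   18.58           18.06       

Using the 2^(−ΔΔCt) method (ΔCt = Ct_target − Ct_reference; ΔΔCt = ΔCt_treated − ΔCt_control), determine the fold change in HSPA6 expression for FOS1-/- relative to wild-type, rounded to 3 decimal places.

ΔCt(wild-type) = 28.370 − 18.580 = 9.790
ΔCt(FOS1-/-) = 25.140 − 18.060 = 7.080
ΔΔCt = 7.080 − 9.790 = -2.710
Fold change = 2^(−(-2.710)) = 2^2.710 = 6.5432

6.543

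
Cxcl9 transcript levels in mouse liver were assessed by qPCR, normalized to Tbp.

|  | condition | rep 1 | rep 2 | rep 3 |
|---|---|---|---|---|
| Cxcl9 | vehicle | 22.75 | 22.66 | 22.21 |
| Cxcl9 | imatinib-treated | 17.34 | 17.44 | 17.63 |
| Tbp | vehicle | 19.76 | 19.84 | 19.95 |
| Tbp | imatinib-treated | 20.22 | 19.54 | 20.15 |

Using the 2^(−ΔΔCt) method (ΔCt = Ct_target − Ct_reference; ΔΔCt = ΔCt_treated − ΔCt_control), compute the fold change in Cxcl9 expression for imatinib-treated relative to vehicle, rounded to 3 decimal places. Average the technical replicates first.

36.504

Mean Ct: Cxcl9 vehicle 22.540; Cxcl9 imatinib-treated 17.470; Tbp vehicle 19.850; Tbp imatinib-treated 19.970
ΔCt(vehicle) = 22.540 − 19.850 = 2.690
ΔCt(imatinib-treated) = 17.470 − 19.970 = -2.500
ΔΔCt = -2.500 − 2.690 = -5.190
Fold change = 2^(−(-5.190)) = 2^5.190 = 36.5044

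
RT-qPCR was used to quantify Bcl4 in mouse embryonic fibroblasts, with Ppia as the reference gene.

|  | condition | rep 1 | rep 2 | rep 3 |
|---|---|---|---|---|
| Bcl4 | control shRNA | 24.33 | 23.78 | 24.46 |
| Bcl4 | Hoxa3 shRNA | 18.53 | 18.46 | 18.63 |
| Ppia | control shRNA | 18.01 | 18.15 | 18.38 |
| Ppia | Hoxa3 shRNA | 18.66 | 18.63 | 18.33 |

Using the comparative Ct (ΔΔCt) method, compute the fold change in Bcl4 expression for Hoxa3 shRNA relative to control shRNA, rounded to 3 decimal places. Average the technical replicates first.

Mean Ct: Bcl4 control shRNA 24.190; Bcl4 Hoxa3 shRNA 18.540; Ppia control shRNA 18.180; Ppia Hoxa3 shRNA 18.540
ΔCt(control shRNA) = 24.190 − 18.180 = 6.010
ΔCt(Hoxa3 shRNA) = 18.540 − 18.540 = 0.000
ΔΔCt = 0.000 − 6.010 = -6.010
Fold change = 2^(−(-6.010)) = 2^6.010 = 64.4452

64.445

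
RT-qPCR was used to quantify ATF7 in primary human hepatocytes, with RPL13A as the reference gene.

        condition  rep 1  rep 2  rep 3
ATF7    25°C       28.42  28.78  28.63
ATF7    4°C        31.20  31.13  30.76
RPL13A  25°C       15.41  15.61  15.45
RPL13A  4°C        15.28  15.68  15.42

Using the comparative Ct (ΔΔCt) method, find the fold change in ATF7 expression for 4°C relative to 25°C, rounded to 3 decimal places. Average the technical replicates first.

0.183

Mean Ct: ATF7 25°C 28.610; ATF7 4°C 31.030; RPL13A 25°C 15.490; RPL13A 4°C 15.460
ΔCt(25°C) = 28.610 − 15.490 = 13.120
ΔCt(4°C) = 31.030 − 15.460 = 15.570
ΔΔCt = 15.570 − 13.120 = 2.450
Fold change = 2^(−2.450) = 0.1830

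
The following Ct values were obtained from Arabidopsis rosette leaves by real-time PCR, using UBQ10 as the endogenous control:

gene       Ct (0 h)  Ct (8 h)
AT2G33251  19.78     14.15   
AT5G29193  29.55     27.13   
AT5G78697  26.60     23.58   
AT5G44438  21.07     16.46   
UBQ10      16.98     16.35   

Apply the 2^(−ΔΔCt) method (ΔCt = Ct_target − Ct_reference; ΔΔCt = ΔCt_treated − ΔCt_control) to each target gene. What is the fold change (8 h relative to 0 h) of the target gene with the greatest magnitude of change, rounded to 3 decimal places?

AT2G33251: ΔΔCt = (14.15−16.35) − (19.78−16.98) = -2.20 − 2.80 = -5.00; fold change = 2^5.00 = 32.000
AT5G29193: ΔΔCt = (27.13−16.35) − (29.55−16.98) = 10.78 − 12.57 = -1.79; fold change = 2^1.79 = 3.458
AT5G78697: ΔΔCt = (23.58−16.35) − (26.60−16.98) = 7.23 − 9.62 = -2.39; fold change = 2^2.39 = 5.242
AT5G44438: ΔΔCt = (16.46−16.35) − (21.07−16.98) = 0.11 − 4.09 = -3.98; fold change = 2^3.98 = 15.780
AT2G33251 has the largest |ΔΔCt| = 5.00.

32.000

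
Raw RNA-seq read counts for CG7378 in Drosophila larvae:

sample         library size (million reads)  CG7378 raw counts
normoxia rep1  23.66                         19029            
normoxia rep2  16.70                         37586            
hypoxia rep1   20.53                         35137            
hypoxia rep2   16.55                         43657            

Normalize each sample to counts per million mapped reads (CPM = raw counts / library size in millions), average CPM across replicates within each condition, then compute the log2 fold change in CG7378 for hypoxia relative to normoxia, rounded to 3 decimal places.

0.510

CPM(normoxia rep1) = 19029 / 23.66 = 804.2688
CPM(normoxia rep2) = 37586 / 16.70 = 2250.6587
CPM(hypoxia rep1) = 35137 / 20.53 = 1711.4954
CPM(hypoxia rep2) = 43657 / 16.55 = 2637.8852
mean CPM(normoxia) = 1527.4637; mean CPM(hypoxia) = 2174.6903
Fold change = 2174.6903 / 1527.4637 = 1.42373
log2(1.42373) = 0.5097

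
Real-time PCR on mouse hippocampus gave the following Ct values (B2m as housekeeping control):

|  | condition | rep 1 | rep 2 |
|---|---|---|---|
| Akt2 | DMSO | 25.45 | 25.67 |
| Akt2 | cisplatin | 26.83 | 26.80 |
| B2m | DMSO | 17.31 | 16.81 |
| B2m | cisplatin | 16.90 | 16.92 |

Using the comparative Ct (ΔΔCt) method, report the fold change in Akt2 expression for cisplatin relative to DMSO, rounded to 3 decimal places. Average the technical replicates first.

Mean Ct: Akt2 DMSO 25.560; Akt2 cisplatin 26.815; B2m DMSO 17.060; B2m cisplatin 16.910
ΔCt(DMSO) = 25.560 − 17.060 = 8.500
ΔCt(cisplatin) = 26.815 − 16.910 = 9.905
ΔΔCt = 9.905 − 8.500 = 1.405
Fold change = 2^(−1.405) = 0.3776

0.378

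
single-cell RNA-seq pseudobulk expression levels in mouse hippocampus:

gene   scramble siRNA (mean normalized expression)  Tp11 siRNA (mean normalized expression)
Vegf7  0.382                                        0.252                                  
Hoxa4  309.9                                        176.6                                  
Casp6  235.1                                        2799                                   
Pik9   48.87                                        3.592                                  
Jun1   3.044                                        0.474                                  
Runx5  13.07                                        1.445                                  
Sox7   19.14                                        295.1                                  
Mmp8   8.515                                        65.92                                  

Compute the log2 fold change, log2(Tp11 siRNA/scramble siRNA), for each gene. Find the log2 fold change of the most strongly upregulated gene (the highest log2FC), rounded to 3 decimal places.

log2(0.252/0.382) = -0.600  (Vegf7)
log2(176.6/309.9) = -0.811  (Hoxa4)
log2(2799/235.1) = 3.574  (Casp6)
log2(3.592/48.87) = -3.766  (Pik9)
log2(0.474/3.044) = -2.683  (Jun1)
log2(1.445/13.07) = -3.177  (Runx5)
log2(295.1/19.14) = 3.947  (Sox7)
log2(65.92/8.515) = 2.953  (Mmp8)
Sox7 is most strongly upregulated.

3.947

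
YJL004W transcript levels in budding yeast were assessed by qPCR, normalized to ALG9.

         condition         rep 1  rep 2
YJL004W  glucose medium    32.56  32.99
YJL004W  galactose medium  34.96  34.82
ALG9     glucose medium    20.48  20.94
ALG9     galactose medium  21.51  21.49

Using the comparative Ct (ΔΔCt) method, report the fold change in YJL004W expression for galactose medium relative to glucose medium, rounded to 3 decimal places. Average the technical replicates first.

Mean Ct: YJL004W glucose medium 32.775; YJL004W galactose medium 34.890; ALG9 glucose medium 20.710; ALG9 galactose medium 21.500
ΔCt(glucose medium) = 32.775 − 20.710 = 12.065
ΔCt(galactose medium) = 34.890 − 21.500 = 13.390
ΔΔCt = 13.390 − 12.065 = 1.325
Fold change = 2^(−1.325) = 0.3991

0.399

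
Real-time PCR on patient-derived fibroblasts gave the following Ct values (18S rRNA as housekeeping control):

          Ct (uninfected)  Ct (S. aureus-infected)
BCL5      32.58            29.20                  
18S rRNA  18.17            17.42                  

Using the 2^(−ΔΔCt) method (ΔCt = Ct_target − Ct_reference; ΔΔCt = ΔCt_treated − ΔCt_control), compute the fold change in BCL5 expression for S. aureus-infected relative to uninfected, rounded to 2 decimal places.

ΔCt(uninfected) = 32.580 − 18.170 = 14.410
ΔCt(S. aureus-infected) = 29.200 − 17.420 = 11.780
ΔΔCt = 11.780 − 14.410 = -2.630
Fold change = 2^(−(-2.630)) = 2^2.630 = 6.190

6.19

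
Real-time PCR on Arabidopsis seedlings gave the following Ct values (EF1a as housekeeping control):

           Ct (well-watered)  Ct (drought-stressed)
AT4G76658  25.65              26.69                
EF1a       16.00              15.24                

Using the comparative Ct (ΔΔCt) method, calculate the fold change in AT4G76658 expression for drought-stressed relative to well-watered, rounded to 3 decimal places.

0.287

ΔCt(well-watered) = 25.650 − 16.000 = 9.650
ΔCt(drought-stressed) = 26.690 − 15.240 = 11.450
ΔΔCt = 11.450 − 9.650 = 1.800
Fold change = 2^(−1.800) = 0.2872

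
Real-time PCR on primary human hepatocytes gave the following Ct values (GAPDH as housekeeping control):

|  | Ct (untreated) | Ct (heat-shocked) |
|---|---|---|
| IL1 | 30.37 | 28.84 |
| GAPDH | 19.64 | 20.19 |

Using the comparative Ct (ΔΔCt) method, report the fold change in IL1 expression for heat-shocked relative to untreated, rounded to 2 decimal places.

ΔCt(untreated) = 30.370 − 19.640 = 10.730
ΔCt(heat-shocked) = 28.840 − 20.190 = 8.650
ΔΔCt = 8.650 − 10.730 = -2.080
Fold change = 2^(−(-2.080)) = 2^2.080 = 4.228

4.23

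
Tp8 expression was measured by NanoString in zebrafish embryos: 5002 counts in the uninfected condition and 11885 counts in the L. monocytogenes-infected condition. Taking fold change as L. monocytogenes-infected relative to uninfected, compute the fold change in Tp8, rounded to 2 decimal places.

2.38

Fold change = 11885 / 5002 = 2.376
Tp8 is upregulated.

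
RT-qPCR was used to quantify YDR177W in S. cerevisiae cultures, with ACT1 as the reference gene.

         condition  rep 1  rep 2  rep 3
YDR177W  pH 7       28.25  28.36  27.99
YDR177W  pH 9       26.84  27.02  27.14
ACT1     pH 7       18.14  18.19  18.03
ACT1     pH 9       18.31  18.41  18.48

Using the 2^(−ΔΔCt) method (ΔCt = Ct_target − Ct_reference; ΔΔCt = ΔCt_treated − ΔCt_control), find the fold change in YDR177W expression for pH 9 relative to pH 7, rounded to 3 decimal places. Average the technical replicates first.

Mean Ct: YDR177W pH 7 28.200; YDR177W pH 9 27.000; ACT1 pH 7 18.120; ACT1 pH 9 18.400
ΔCt(pH 7) = 28.200 − 18.120 = 10.080
ΔCt(pH 9) = 27.000 − 18.400 = 8.600
ΔΔCt = 8.600 − 10.080 = -1.480
Fold change = 2^(−(-1.480)) = 2^1.480 = 2.7895

2.789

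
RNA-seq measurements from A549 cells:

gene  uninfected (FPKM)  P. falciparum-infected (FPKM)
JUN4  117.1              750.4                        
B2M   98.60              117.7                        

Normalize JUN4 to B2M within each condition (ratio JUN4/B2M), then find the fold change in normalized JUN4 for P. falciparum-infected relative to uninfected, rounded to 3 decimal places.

5.368

JUN4/B2M (uninfected) = 117.1 / 98.60 = 1.1876
JUN4/B2M (P. falciparum-infected) = 750.4 / 117.7 = 6.3755
Fold change = 6.3755 / 1.1876 = 5.3683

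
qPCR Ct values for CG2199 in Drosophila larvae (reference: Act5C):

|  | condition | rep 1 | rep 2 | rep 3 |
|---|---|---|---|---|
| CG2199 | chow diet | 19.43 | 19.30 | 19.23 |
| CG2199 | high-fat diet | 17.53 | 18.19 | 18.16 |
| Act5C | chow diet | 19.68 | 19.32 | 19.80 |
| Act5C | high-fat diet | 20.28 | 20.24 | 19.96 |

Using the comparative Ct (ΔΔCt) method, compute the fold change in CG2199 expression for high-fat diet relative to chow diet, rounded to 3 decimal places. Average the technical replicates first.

Mean Ct: CG2199 chow diet 19.320; CG2199 high-fat diet 17.960; Act5C chow diet 19.600; Act5C high-fat diet 20.160
ΔCt(chow diet) = 19.320 − 19.600 = -0.280
ΔCt(high-fat diet) = 17.960 − 20.160 = -2.200
ΔΔCt = -2.200 − (-0.280) = -1.920
Fold change = 2^(−(-1.920)) = 2^1.920 = 3.7842

3.784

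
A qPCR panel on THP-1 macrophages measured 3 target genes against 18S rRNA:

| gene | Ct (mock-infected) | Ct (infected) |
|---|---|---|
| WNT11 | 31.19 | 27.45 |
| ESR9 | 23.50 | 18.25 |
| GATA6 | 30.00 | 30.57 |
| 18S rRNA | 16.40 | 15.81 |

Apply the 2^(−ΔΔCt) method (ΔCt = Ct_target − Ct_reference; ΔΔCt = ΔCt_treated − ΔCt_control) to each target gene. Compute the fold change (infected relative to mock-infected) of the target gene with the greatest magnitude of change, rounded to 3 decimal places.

25.281

WNT11: ΔΔCt = (27.45−15.81) − (31.19−16.40) = 11.64 − 14.79 = -3.15; fold change = 2^3.15 = 8.877
ESR9: ΔΔCt = (18.25−15.81) − (23.50−16.40) = 2.44 − 7.10 = -4.66; fold change = 2^4.66 = 25.281
GATA6: ΔΔCt = (30.57−15.81) − (30.00−16.40) = 14.76 − 13.60 = 1.16; fold change = 2^-1.16 = 0.448
ESR9 has the largest |ΔΔCt| = 4.66.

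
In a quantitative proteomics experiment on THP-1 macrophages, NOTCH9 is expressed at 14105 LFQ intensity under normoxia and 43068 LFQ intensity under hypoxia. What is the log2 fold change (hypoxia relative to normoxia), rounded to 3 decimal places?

Fold change = 43068 / 14105 = 3.0534
log2(3.0534) = 1.6104

1.610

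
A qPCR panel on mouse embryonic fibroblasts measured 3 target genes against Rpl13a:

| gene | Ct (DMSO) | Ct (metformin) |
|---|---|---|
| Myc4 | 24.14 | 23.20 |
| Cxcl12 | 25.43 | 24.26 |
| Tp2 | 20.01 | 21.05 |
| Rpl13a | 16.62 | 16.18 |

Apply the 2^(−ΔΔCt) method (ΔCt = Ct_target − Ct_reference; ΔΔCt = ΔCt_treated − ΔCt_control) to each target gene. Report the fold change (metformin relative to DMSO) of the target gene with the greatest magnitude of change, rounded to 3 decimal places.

Myc4: ΔΔCt = (23.20−16.18) − (24.14−16.62) = 7.02 − 7.52 = -0.50; fold change = 2^0.50 = 1.414
Cxcl12: ΔΔCt = (24.26−16.18) − (25.43−16.62) = 8.08 − 8.81 = -0.73; fold change = 2^0.73 = 1.659
Tp2: ΔΔCt = (21.05−16.18) − (20.01−16.62) = 4.87 − 3.39 = 1.48; fold change = 2^-1.48 = 0.358
Tp2 has the largest |ΔΔCt| = 1.48.

0.358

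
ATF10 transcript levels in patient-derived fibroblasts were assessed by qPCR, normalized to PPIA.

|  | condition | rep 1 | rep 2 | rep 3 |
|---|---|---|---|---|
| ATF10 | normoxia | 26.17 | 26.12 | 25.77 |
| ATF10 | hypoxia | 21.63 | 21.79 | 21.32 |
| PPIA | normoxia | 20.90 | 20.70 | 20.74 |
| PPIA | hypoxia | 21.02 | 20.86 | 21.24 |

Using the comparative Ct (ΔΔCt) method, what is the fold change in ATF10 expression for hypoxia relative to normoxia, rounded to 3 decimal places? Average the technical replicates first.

25.992

Mean Ct: ATF10 normoxia 26.020; ATF10 hypoxia 21.580; PPIA normoxia 20.780; PPIA hypoxia 21.040
ΔCt(normoxia) = 26.020 − 20.780 = 5.240
ΔCt(hypoxia) = 21.580 − 21.040 = 0.540
ΔΔCt = 0.540 − 5.240 = -4.700
Fold change = 2^(−(-4.700)) = 2^4.700 = 25.9921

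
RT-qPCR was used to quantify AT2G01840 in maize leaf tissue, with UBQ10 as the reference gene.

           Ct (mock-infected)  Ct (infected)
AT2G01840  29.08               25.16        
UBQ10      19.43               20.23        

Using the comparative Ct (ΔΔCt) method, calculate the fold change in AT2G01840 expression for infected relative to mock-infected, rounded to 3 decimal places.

26.355

ΔCt(mock-infected) = 29.080 − 19.430 = 9.650
ΔCt(infected) = 25.160 − 20.230 = 4.930
ΔΔCt = 4.930 − 9.650 = -4.720
Fold change = 2^(−(-4.720)) = 2^4.720 = 26.3549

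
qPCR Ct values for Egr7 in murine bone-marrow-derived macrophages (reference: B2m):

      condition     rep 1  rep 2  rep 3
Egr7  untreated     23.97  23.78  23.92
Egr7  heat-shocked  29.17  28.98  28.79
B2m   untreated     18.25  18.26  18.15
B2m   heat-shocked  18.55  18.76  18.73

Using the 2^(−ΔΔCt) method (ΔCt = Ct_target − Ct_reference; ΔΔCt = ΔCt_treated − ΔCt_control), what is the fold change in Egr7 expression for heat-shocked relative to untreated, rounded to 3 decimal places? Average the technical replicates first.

0.040

Mean Ct: Egr7 untreated 23.890; Egr7 heat-shocked 28.980; B2m untreated 18.220; B2m heat-shocked 18.680
ΔCt(untreated) = 23.890 − 18.220 = 5.670
ΔCt(heat-shocked) = 28.980 − 18.680 = 10.300
ΔΔCt = 10.300 − 5.670 = 4.630
Fold change = 2^(−4.630) = 0.0404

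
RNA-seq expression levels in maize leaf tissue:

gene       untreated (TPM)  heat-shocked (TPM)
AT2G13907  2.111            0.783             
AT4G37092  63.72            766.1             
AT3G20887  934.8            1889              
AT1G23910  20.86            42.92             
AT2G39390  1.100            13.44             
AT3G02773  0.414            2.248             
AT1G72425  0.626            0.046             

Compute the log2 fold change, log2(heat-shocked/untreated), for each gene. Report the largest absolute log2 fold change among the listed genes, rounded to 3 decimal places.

log2(0.783/2.111) = -1.431  (AT2G13907)
log2(766.1/63.72) = 3.588  (AT4G37092)
log2(1889/934.8) = 1.015  (AT3G20887)
log2(42.92/20.86) = 1.041  (AT1G23910)
log2(13.44/1.100) = 3.611  (AT2G39390)
log2(2.248/0.414) = 2.441  (AT3G02773)
log2(0.046/0.626) = -3.766  (AT1G72425)
The largest magnitude belongs to AT1G72425.

3.766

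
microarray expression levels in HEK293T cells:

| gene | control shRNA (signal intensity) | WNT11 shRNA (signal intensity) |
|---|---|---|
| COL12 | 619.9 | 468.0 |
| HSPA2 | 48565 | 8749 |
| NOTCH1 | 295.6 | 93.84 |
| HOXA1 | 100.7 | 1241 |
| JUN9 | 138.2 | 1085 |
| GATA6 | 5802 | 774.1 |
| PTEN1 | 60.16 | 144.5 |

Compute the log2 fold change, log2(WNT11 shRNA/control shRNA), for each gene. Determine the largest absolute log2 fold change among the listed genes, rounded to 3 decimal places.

3.623

log2(468.0/619.9) = -0.406  (COL12)
log2(8749/48565) = -2.473  (HSPA2)
log2(93.84/295.6) = -1.655  (NOTCH1)
log2(1241/100.7) = 3.623  (HOXA1)
log2(1085/138.2) = 2.973  (JUN9)
log2(774.1/5802) = -2.906  (GATA6)
log2(144.5/60.16) = 1.264  (PTEN1)
The largest magnitude belongs to HOXA1.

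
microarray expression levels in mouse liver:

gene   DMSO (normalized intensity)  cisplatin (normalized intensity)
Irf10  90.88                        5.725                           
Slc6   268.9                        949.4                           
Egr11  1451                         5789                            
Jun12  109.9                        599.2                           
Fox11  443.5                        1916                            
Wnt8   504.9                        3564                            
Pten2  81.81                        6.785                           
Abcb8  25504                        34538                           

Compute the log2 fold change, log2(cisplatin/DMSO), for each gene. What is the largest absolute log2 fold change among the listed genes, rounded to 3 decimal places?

log2(5.725/90.88) = -3.989  (Irf10)
log2(949.4/268.9) = 1.820  (Slc6)
log2(5789/1451) = 1.996  (Egr11)
log2(599.2/109.9) = 2.447  (Jun12)
log2(1916/443.5) = 2.111  (Fox11)
log2(3564/504.9) = 2.819  (Wnt8)
log2(6.785/81.81) = -3.592  (Pten2)
log2(34538/25504) = 0.437  (Abcb8)
The largest magnitude belongs to Irf10.

3.989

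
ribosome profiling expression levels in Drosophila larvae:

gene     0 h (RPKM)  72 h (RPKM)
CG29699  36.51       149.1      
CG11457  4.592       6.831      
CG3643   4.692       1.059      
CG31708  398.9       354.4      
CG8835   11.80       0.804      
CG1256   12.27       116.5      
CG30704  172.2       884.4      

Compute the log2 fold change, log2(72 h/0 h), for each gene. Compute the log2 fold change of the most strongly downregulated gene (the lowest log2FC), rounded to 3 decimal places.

log2(149.1/36.51) = 2.030  (CG29699)
log2(6.831/4.592) = 0.573  (CG11457)
log2(1.059/4.692) = -2.148  (CG3643)
log2(354.4/398.9) = -0.171  (CG31708)
log2(0.804/11.80) = -3.875  (CG8835)
log2(116.5/12.27) = 3.247  (CG1256)
log2(884.4/172.2) = 2.361  (CG30704)
CG8835 is most strongly downregulated.

-3.875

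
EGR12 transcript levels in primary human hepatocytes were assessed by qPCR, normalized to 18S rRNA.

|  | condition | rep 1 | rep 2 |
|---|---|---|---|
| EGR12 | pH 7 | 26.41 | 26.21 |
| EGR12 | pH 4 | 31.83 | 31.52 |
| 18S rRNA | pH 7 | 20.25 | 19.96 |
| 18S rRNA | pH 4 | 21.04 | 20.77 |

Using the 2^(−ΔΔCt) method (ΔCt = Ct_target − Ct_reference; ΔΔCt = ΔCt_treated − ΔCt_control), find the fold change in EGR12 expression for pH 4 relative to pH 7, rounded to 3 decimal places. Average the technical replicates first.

0.042

Mean Ct: EGR12 pH 7 26.310; EGR12 pH 4 31.675; 18S rRNA pH 7 20.105; 18S rRNA pH 4 20.905
ΔCt(pH 7) = 26.310 − 20.105 = 6.205
ΔCt(pH 4) = 31.675 − 20.905 = 10.770
ΔΔCt = 10.770 − 6.205 = 4.565
Fold change = 2^(−4.565) = 0.0422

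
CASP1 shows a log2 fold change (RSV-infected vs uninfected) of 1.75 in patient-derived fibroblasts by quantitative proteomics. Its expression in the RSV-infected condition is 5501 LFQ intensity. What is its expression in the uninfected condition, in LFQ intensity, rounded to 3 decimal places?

1635.457

Fold change = 2^(1.75) = 3.3636
uninfected expression = 5501 / 3.3636 = 1635.457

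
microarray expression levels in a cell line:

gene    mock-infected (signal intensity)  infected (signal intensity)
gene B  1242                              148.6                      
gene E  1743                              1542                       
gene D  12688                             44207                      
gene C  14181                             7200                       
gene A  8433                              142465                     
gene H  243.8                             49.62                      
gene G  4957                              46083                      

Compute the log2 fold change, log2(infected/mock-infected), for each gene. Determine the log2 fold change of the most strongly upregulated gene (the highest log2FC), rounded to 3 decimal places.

4.078

log2(148.6/1242) = -3.063  (gene B)
log2(1542/1743) = -0.177  (gene E)
log2(44207/12688) = 1.801  (gene D)
log2(7200/14181) = -0.978  (gene C)
log2(142465/8433) = 4.078  (gene A)
log2(49.62/243.8) = -2.297  (gene H)
log2(46083/4957) = 3.217  (gene G)
gene A is most strongly upregulated.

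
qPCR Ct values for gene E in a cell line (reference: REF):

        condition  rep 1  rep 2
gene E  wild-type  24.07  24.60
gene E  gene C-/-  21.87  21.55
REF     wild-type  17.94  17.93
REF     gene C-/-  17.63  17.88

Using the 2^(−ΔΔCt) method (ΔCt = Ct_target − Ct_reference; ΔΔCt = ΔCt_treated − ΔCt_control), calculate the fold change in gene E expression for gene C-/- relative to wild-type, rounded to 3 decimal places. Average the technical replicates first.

Mean Ct: gene E wild-type 24.335; gene E gene C-/- 21.710; REF wild-type 17.935; REF gene C-/- 17.755
ΔCt(wild-type) = 24.335 − 17.935 = 6.400
ΔCt(gene C-/-) = 21.710 − 17.755 = 3.955
ΔΔCt = 3.955 − 6.400 = -2.445
Fold change = 2^(−(-2.445)) = 2^2.445 = 5.4453

5.445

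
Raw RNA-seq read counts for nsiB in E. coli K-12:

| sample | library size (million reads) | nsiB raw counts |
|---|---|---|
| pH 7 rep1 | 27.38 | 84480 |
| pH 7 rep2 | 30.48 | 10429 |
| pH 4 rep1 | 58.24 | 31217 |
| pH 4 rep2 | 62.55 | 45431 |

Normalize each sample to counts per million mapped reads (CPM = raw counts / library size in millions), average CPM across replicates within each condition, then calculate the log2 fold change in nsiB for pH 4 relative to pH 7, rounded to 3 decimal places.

-1.441

CPM(pH 7 rep1) = 84480 / 27.38 = 3085.4638
CPM(pH 7 rep2) = 10429 / 30.48 = 342.1588
CPM(pH 4 rep1) = 31217 / 58.24 = 536.0062
CPM(pH 4 rep2) = 45431 / 62.55 = 726.3149
mean CPM(pH 7) = 1713.8113; mean CPM(pH 4) = 631.1606
Fold change = 631.1606 / 1713.8113 = 0.36828
log2(0.36828) = -1.4411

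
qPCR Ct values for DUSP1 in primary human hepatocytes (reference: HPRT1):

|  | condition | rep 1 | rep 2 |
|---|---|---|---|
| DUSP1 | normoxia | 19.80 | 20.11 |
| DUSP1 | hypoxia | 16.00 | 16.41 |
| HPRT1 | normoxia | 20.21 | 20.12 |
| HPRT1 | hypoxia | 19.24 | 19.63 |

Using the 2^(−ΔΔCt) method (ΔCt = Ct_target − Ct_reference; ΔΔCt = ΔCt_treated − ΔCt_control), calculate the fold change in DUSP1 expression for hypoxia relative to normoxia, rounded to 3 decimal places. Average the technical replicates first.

Mean Ct: DUSP1 normoxia 19.955; DUSP1 hypoxia 16.205; HPRT1 normoxia 20.165; HPRT1 hypoxia 19.435
ΔCt(normoxia) = 19.955 − 20.165 = -0.210
ΔCt(hypoxia) = 16.205 − 19.435 = -3.230
ΔΔCt = -3.230 − (-0.210) = -3.020
Fold change = 2^(−(-3.020)) = 2^3.020 = 8.1117

8.112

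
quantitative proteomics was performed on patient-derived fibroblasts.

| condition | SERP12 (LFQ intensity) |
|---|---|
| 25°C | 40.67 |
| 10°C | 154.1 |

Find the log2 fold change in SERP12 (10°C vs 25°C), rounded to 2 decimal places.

Fold change = 154.1 / 40.67 = 3.7890
log2(3.7890) = 1.922

1.92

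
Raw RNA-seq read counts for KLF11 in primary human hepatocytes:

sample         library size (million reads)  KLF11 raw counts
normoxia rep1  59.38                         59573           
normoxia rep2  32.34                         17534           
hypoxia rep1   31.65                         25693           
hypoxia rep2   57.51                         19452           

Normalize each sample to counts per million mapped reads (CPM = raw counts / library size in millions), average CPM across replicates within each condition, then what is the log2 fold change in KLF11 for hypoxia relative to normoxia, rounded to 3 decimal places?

-0.426

CPM(normoxia rep1) = 59573 / 59.38 = 1003.2503
CPM(normoxia rep2) = 17534 / 32.34 = 542.1769
CPM(hypoxia rep1) = 25693 / 31.65 = 811.7852
CPM(hypoxia rep2) = 19452 / 57.51 = 338.2368
mean CPM(normoxia) = 772.7136; mean CPM(hypoxia) = 575.0110
Fold change = 575.0110 / 772.7136 = 0.74415
log2(0.74415) = -0.4263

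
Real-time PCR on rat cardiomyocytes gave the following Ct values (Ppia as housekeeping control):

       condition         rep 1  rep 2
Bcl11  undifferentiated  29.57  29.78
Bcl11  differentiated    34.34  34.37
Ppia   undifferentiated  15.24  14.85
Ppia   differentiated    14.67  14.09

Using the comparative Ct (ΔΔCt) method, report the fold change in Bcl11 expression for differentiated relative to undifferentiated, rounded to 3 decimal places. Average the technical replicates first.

0.025

Mean Ct: Bcl11 undifferentiated 29.675; Bcl11 differentiated 34.355; Ppia undifferentiated 15.045; Ppia differentiated 14.380
ΔCt(undifferentiated) = 29.675 − 15.045 = 14.630
ΔCt(differentiated) = 34.355 − 14.380 = 19.975
ΔΔCt = 19.975 − 14.630 = 5.345
Fold change = 2^(−5.345) = 0.0246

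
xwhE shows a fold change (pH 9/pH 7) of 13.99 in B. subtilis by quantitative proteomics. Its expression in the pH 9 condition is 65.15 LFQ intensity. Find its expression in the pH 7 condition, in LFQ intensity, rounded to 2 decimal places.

4.66

pH 7 expression = 65.15 / 13.99 = 4.66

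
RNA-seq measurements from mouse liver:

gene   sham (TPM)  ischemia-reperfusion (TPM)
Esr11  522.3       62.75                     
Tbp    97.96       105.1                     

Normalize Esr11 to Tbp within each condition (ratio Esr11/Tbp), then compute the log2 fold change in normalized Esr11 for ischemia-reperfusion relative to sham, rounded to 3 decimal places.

Esr11/Tbp (sham) = 522.3 / 97.96 = 5.3318
Esr11/Tbp (ischemia-reperfusion) = 62.75 / 105.1 = 0.59705
Fold change = 0.59705 / 5.3318 = 0.1120
log2(0.1120) = -3.1587

-3.159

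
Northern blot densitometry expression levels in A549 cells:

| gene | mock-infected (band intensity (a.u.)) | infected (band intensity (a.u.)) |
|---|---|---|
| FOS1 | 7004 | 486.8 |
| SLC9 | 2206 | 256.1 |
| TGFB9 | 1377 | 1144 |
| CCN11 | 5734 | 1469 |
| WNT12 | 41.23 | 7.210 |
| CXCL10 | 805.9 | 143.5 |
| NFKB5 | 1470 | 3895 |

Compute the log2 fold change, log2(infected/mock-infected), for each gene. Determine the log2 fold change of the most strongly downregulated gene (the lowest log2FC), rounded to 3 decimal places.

-3.847

log2(486.8/7004) = -3.847  (FOS1)
log2(256.1/2206) = -3.107  (SLC9)
log2(1144/1377) = -0.267  (TGFB9)
log2(1469/5734) = -1.965  (CCN11)
log2(7.210/41.23) = -2.516  (WNT12)
log2(143.5/805.9) = -2.490  (CXCL10)
log2(3895/1470) = 1.406  (NFKB5)
FOS1 is most strongly downregulated.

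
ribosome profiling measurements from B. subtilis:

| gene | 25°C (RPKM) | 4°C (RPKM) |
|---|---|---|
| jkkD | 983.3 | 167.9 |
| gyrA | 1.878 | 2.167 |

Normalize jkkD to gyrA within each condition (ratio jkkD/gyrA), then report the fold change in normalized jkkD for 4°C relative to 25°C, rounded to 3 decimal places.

0.148

jkkD/gyrA (25°C) = 983.3 / 1.878 = 523.59
jkkD/gyrA (4°C) = 167.9 / 2.167 = 77.48
Fold change = 77.48 / 523.59 = 0.1480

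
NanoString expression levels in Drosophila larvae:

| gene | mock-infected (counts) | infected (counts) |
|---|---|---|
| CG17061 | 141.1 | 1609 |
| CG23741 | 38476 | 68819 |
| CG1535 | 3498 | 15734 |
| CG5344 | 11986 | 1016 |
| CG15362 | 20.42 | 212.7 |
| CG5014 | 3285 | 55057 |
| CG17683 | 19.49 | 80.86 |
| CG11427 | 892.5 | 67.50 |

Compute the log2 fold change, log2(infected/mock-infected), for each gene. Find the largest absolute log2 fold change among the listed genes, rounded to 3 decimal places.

log2(1609/141.1) = 3.511  (CG17061)
log2(68819/38476) = 0.839  (CG23741)
log2(15734/3498) = 2.169  (CG1535)
log2(1016/11986) = -3.560  (CG5344)
log2(212.7/20.42) = 3.381  (CG15362)
log2(55057/3285) = 4.067  (CG5014)
log2(80.86/19.49) = 2.053  (CG17683)
log2(67.50/892.5) = -3.725  (CG11427)
The largest magnitude belongs to CG5014.

4.067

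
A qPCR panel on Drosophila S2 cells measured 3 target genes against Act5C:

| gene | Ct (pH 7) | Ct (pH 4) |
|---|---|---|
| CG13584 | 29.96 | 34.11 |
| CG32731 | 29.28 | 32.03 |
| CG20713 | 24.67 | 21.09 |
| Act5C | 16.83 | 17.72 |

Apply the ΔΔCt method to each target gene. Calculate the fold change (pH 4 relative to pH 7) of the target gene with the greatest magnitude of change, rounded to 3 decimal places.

CG13584: ΔΔCt = (34.11−17.72) − (29.96−16.83) = 16.39 − 13.13 = 3.26; fold change = 2^-3.26 = 0.104
CG32731: ΔΔCt = (32.03−17.72) − (29.28−16.83) = 14.31 − 12.45 = 1.86; fold change = 2^-1.86 = 0.275
CG20713: ΔΔCt = (21.09−17.72) − (24.67−16.83) = 3.37 − 7.84 = -4.47; fold change = 2^4.47 = 22.162
CG20713 has the largest |ΔΔCt| = 4.47.

22.162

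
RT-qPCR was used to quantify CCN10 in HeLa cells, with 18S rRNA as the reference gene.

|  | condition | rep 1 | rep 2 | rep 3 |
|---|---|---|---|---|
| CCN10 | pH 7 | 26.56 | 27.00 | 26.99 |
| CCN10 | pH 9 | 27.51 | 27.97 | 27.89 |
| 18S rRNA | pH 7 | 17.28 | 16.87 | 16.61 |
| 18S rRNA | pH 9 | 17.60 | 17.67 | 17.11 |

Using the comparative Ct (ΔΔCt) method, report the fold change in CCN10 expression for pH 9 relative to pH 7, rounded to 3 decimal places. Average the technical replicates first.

0.758

Mean Ct: CCN10 pH 7 26.850; CCN10 pH 9 27.790; 18S rRNA pH 7 16.920; 18S rRNA pH 9 17.460
ΔCt(pH 7) = 26.850 − 16.920 = 9.930
ΔCt(pH 9) = 27.790 − 17.460 = 10.330
ΔΔCt = 10.330 − 9.930 = 0.400
Fold change = 2^(−0.400) = 0.7579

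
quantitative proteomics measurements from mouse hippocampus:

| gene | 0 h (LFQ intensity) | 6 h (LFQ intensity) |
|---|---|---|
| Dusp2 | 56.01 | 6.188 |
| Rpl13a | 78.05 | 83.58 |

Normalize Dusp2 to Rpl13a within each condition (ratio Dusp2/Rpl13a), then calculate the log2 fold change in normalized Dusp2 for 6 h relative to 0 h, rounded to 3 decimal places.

Dusp2/Rpl13a (0 h) = 56.01 / 78.05 = 0.71762
Dusp2/Rpl13a (6 h) = 6.188 / 83.58 = 0.074037
Fold change = 0.074037 / 0.71762 = 0.1032
log2(0.1032) = -3.2769

-3.277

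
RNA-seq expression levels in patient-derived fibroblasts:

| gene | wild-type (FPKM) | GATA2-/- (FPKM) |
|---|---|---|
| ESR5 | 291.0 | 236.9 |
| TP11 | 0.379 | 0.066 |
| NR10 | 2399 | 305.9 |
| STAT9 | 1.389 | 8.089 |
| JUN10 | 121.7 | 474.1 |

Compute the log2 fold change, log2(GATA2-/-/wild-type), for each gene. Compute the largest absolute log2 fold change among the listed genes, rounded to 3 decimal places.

2.971

log2(236.9/291.0) = -0.297  (ESR5)
log2(0.066/0.379) = -2.522  (TP11)
log2(305.9/2399) = -2.971  (NR10)
log2(8.089/1.389) = 2.542  (STAT9)
log2(474.1/121.7) = 1.962  (JUN10)
The largest magnitude belongs to NR10.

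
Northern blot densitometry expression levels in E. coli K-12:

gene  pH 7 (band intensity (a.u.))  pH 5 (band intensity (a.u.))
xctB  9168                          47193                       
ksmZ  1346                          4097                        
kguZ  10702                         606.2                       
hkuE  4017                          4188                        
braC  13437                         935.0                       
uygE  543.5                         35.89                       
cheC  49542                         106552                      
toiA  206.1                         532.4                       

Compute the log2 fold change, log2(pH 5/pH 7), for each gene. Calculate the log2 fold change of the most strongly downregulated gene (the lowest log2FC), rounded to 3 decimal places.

-4.142

log2(47193/9168) = 2.364  (xctB)
log2(4097/1346) = 1.606  (ksmZ)
log2(606.2/10702) = -4.142  (kguZ)
log2(4188/4017) = 0.060  (hkuE)
log2(935.0/13437) = -3.845  (braC)
log2(35.89/543.5) = -3.921  (uygE)
log2(106552/49542) = 1.105  (cheC)
log2(532.4/206.1) = 1.369  (toiA)
kguZ is most strongly downregulated.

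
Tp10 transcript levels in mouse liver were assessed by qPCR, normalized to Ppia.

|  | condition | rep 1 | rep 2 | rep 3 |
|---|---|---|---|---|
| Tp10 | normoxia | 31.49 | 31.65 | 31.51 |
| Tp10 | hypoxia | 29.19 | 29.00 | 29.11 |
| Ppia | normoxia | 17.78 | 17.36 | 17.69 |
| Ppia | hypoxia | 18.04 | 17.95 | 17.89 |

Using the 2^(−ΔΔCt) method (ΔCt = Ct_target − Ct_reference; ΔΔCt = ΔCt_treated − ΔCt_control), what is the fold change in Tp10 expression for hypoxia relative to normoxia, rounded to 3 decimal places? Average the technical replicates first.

6.964

Mean Ct: Tp10 normoxia 31.550; Tp10 hypoxia 29.100; Ppia normoxia 17.610; Ppia hypoxia 17.960
ΔCt(normoxia) = 31.550 − 17.610 = 13.940
ΔCt(hypoxia) = 29.100 − 17.960 = 11.140
ΔΔCt = 11.140 − 13.940 = -2.800
Fold change = 2^(−(-2.800)) = 2^2.800 = 6.9644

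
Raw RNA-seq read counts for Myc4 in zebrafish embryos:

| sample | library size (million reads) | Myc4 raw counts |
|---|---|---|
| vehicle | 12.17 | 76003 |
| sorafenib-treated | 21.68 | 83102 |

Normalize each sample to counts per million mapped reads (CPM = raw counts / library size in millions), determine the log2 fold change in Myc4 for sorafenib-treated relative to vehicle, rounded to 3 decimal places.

-0.704

CPM(vehicle) = 76003 / 12.17 = 6245.1109
CPM(sorafenib-treated) = 83102 / 21.68 = 3833.1181
Fold change = 3833.1181 / 6245.1109 = 0.61378
log2(0.61378) = -0.7042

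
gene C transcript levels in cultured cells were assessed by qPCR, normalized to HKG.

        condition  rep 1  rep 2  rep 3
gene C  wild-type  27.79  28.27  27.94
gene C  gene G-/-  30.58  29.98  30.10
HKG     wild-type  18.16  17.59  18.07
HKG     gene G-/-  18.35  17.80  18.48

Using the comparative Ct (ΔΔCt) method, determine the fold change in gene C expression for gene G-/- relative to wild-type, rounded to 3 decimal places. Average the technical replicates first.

0.259

Mean Ct: gene C wild-type 28.000; gene C gene G-/- 30.220; HKG wild-type 17.940; HKG gene G-/- 18.210
ΔCt(wild-type) = 28.000 − 17.940 = 10.060
ΔCt(gene G-/-) = 30.220 − 18.210 = 12.010
ΔΔCt = 12.010 − 10.060 = 1.950
Fold change = 2^(−1.950) = 0.2588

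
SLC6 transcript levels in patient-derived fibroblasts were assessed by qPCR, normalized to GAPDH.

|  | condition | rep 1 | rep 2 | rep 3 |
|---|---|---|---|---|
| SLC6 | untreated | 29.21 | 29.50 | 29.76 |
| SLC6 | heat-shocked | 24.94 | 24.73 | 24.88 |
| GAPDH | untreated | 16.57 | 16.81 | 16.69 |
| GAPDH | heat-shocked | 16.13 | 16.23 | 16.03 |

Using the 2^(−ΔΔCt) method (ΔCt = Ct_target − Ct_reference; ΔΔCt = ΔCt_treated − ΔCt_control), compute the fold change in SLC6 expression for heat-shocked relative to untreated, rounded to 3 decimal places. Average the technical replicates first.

16.912

Mean Ct: SLC6 untreated 29.490; SLC6 heat-shocked 24.850; GAPDH untreated 16.690; GAPDH heat-shocked 16.130
ΔCt(untreated) = 29.490 − 16.690 = 12.800
ΔCt(heat-shocked) = 24.850 − 16.130 = 8.720
ΔΔCt = 8.720 − 12.800 = -4.080
Fold change = 2^(−(-4.080)) = 2^4.080 = 16.9123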